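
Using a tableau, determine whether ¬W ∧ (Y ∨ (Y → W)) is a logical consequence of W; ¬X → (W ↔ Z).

Initial set: {W; (¬X → (W ↔ Z)); ¬(¬W ∧ (Y ∨ (Y → W)))}.
(¬X → (W ↔ Z)): β-rule — branch into ¬¬X  //  (W ↔ Z).
  branch 1 (add ¬¬X):
    ¬(¬W ∧ (Y ∨ (Y → W))): β-rule — branch into ¬¬W  //  ¬(Y ∨ (Y → W)).
      branch 1.1 (add ¬¬W):
        ○ open, literals {W=T, X=T}.
      branch 1.2 (add ¬(Y ∨ (Y → W))):
        ¬(Y ∨ (Y → W)): α-rule — add ¬Y, ¬(Y → W).
        ¬(Y → W): α-rule — add Y, ¬W.
        × closes — contains both Y and ¬Y.
  branch 2 (add (W ↔ Z)):
    ¬(¬W ∧ (Y ∨ (Y → W))): β-rule — branch into ¬¬W  //  ¬(Y ∨ (Y → W)).
      branch 2.1 (add ¬¬W):
        (W ↔ Z): β-rule — branch into W, Z  //  ¬W, ¬Z.
          branch 2.1.1 (add W, Z):
            ○ open, literals {W=T, Z=T}.
          branch 2.1.2 (add ¬W, ¬Z):
            × closes — contains both W and ¬W.
      branch 2.2 (add ¬(Y ∨ (Y → W))):
        ¬(Y ∨ (Y → W)): α-rule — add ¬Y, ¬(Y → W).
        ¬(Y → W): α-rule — add Y, ¬W.
        × closes — contains both Y and ¬Y.
3 branches closed, 2 open.
An open branch gives a countermodel: W=T, X=T (unmentioned atoms arbitrary); the premises hold there but the conclusion fails.

No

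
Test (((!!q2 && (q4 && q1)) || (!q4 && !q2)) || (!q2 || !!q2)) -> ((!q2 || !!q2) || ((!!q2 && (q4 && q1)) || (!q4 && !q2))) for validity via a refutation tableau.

Assume the negation and expand:
Initial set: {!((((!!q2 && (q4 && q1)) || (!q4 && !q2)) || (!q2 || !!q2)) -> ((!q2 || !!q2) || ((!!q2 && (q4 && q1)) || (!q4 && !q2))))}.
!((((!!q2 && (q4 && q1)) || (!q4 && !q2)) || (!q2 || !!q2)) -> ((!q2 || !!q2) || ((!!q2 && (q4 && q1)) || (!q4 && !q2)))): α-rule — add (((!!q2 && (q4 && q1)) || (!q4 && !q2)) || (!q2 || !!q2)), !((!q2 || !!q2) || ((!!q2 && (q4 && q1)) || (!q4 && !q2))).
!((!q2 || !!q2) || ((!!q2 && (q4 && q1)) || (!q4 && !q2))): α-rule — add !(!q2 || !!q2), !((!!q2 && (q4 && q1)) || (!q4 && !q2)).
!(!q2 || !!q2): α-rule — add !!q2, !!!q2.
!((!!q2 && (q4 && q1)) || (!q4 && !q2)): α-rule — add !(!!q2 && (q4 && q1)), !(!q4 && !q2).
!!!q2: drop double negation, giving !q2.
× closes — contains both q2 and !q2.
All 1 branch closes.
Every branch closed, so the negation is unsatisfiable and the formula is valid.

Valid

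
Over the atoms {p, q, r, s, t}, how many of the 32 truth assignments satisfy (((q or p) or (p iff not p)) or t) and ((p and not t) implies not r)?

24

Initial set: {((((q or p) or (p iff not p)) or t) and ((p and not t) implies not r))}.
((((q or p) or (p iff not p)) or t) and ((p and not t) implies not r)): α-rule — add (((q or p) or (p iff not p)) or t), ((p and not t) implies not r).
(((q or p) or (p iff not p)) or t): β-rule — branch into ((q or p) or (p iff not p))  //  t.
  branch 1 (add ((q or p) or (p iff not p))):
    ((p and not t) implies not r): β-rule — branch into not (p and not t)  //  not r.
      branch 1.1 (add not (p and not t)):
        ((q or p) or (p iff not p)): β-rule — branch into (q or p)  //  (p iff not p).
          branch 1.1.1 (add (q or p)):
            not (p and not t): β-rule — branch into not p  //  not not t.
              branch 1.1.1.1 (add not p):
                (q or p): β-rule — branch into q  //  p.
                  branch 1.1.1.1.1 (add q):
                    ○ open, literals {p=false, q=true}.
                  branch 1.1.1.1.2 (add p):
                    × closes — contains both p and not p.
              branch 1.1.1.2 (add not not t):
                (q or p): β-rule — branch into q  //  p.
                  branch 1.1.1.2.1 (add q):
                    ○ open, literals {q=true, t=true}.
                  branch 1.1.1.2.2 (add p):
                    ○ open, literals {p=true, t=true}.
          branch 1.1.2 (add (p iff not p)):
            not (p and not t): β-rule — branch into not p  //  not not t.
              branch 1.1.2.1 (add not p):
                (p iff not p): β-rule — branch into p, not p  //  not p, not not p.
                  branch 1.1.2.1.1 (add p, not p):
                    × closes — contains both p and not p.
                  branch 1.1.2.1.2 (add not p, not not p):
                    × closes — contains both p and not p.
              branch 1.1.2.2 (add not not t):
                (p iff not p): β-rule — branch into p, not p  //  not p, not not p.
                  branch 1.1.2.2.1 (add p, not p):
                    × closes — contains both p and not p.
                  branch 1.1.2.2.2 (add not p, not not p):
                    × closes — contains both p and not p.
      branch 1.2 (add not r):
        ((q or p) or (p iff not p)): β-rule — branch into (q or p)  //  (p iff not p).
          branch 1.2.1 (add (q or p)):
            (q or p): β-rule — branch into q  //  p.
              branch 1.2.1.1 (add q):
                ○ open, literals {q=true, r=false}.
              branch 1.2.1.2 (add p):
                ○ open, literals {p=true, r=false}.
          branch 1.2.2 (add (p iff not p)):
            (p iff not p): β-rule — branch into p, not p  //  not p, not not p.
              branch 1.2.2.1 (add p, not p):
                × closes — contains both p and not p.
              branch 1.2.2.2 (add not p, not not p):
                × closes — contains both p and not p.
  branch 2 (add t):
    ((p and not t) implies not r): β-rule — branch into not (p and not t)  //  not r.
      branch 2.1 (add not (p and not t)):
        not (p and not t): β-rule — branch into not p  //  not not t.
          branch 2.1.1 (add not p):
            ○ open, literals {p=false, t=true}.
          branch 2.1.2 (add not not t):
            ○ open, literals {t=true}.
      branch 2.2 (add not r):
        ○ open, literals {r=false, t=true}.
7 branches closed, 8 open.
Each open branch fixes some atoms; the unmentioned ones are free. Counting distinct full assignments: branch {p=false, q=true} (r, s, t) contributes 8 new; branch {q=true, t=true} (p, r, s) contributes 4 new; branch {p=true, t=true} (q, r, s) contributes 4 new; branch {q=true, r=false} (p, s, t) contributes 2 new; branch {p=true, r=false} (q, s, t) contributes 2 new; branch {p=false, t=true} (q, r, s) contributes 4 new; branch {t=true} (p, q, r, s) contributes 0 new; branch {r=false, t=true} (p, q, s) contributes 0 new. Total: 24.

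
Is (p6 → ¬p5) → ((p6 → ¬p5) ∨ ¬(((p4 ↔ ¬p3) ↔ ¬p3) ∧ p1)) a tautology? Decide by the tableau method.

Assume the negation and expand:
Initial set: {¬((p6 → ¬p5) → ((p6 → ¬p5) ∨ ¬(((p4 ↔ ¬p3) ↔ ¬p3) ∧ p1)))}.
¬((p6 → ¬p5) → ((p6 → ¬p5) ∨ ¬(((p4 ↔ ¬p3) ↔ ¬p3) ∧ p1))): α-rule — add (p6 → ¬p5), ¬((p6 → ¬p5) ∨ ¬(((p4 ↔ ¬p3) ↔ ¬p3) ∧ p1)).
¬((p6 → ¬p5) ∨ ¬(((p4 ↔ ¬p3) ↔ ¬p3) ∧ p1)): α-rule — add ¬(p6 → ¬p5), ¬¬(((p4 ↔ ¬p3) ↔ ¬p3) ∧ p1).
¬(p6 → ¬p5): α-rule — add p6, ¬¬p5.
¬¬(((p4 ↔ ¬p3) ↔ ¬p3) ∧ p1): α-rule — add ((p4 ↔ ¬p3) ↔ ¬p3), p1.
(p6 → ¬p5): β-rule — branch into ¬p6  //  ¬p5.
  branch 1 (add ¬p6):
    × closes — contains both p6 and ¬p6.
  branch 2 (add ¬p5):
    × closes — contains both p5 and ¬p5.
All 2 branches close.
Every branch closed, so the negation is unsatisfiable and the formula is valid.

Valid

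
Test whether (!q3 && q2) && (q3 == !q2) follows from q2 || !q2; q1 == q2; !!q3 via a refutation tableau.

No

Initial set: {T (q2 || !q2); T (q1 == q2); T !!q3; F ((!q3 && q2) && (q3 == !q2))}.
T !!q3: drop double negation, giving T q3.
T (q2 || !q2): β-rule — branch into T q2  //  T !q2.
  branch 1 (add T q2):
    T (q1 == q2): β-rule — branch into T q1, T q2  //  F q1, F q2.
      branch 1.1 (add T q1, T q2):
        F ((!q3 && q2) && (q3 == !q2)): β-rule — branch into F (!q3 && q2)  //  F (q3 == !q2).
          branch 1.1.1 (add F (!q3 && q2)):
            F (!q3 && q2): β-rule — branch into F !q3  //  F q2.
              branch 1.1.1.1 (add F !q3):
                ○ open, literals {q1=1, q2=1, q3=1}.
              branch 1.1.1.2 (add F q2):
                × closes — contains both q2 and !q2.
          branch 1.1.2 (add F (q3 == !q2)):
            F (q3 == !q2): β-rule — branch into T q3, F !q2  //  F q3, T !q2.
              branch 1.1.2.1 (add T q3, F !q2):
                ○ open, literals {q1=1, q2=1, q3=1}.
              branch 1.1.2.2 (add F q3, T !q2):
                × closes — contains both q3 and !q3.
      branch 1.2 (add F q1, F q2):
        × closes — contains both q2 and !q2.
  branch 2 (add T !q2):
    T (q1 == q2): β-rule — branch into T q1, T q2  //  F q1, F q2.
      branch 2.1 (add T q1, T q2):
        × closes — contains both q2 and !q2.
      branch 2.2 (add F q1, F q2):
        F ((!q3 && q2) && (q3 == !q2)): β-rule — branch into F (!q3 && q2)  //  F (q3 == !q2).
          branch 2.2.1 (add F (!q3 && q2)):
            F (!q3 && q2): β-rule — branch into F !q3  //  F q2.
              branch 2.2.1.1 (add F !q3):
                ○ open, literals {q1=0, q2=0, q3=1}.
              branch 2.2.1.2 (add F q2):
                ○ open, literals {q1=0, q2=0, q3=1}.
          branch 2.2.2 (add F (q3 == !q2)):
            F (q3 == !q2): β-rule — branch into T q3, F !q2  //  F q3, T !q2.
              branch 2.2.2.1 (add T q3, F !q2):
                × closes — contains both q2 and !q2.
              branch 2.2.2.2 (add F q3, T !q2):
                × closes — contains both q3 and !q3.
6 branches closed, 4 open.
An open branch gives a countermodel: q1=1, q2=1, q3=1 (unmentioned atoms arbitrary); the premises hold there but the conclusion fails.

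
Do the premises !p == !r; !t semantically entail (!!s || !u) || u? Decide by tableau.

Initial set: {(!p == !r); !t; !((!!s || !u) || u)}.
!((!!s || !u) || u): α-rule — add !(!!s || !u), !u.
!(!!s || !u): α-rule — add !!!s, !!u.
× closes — contains both u and !u.
All 1 branch closes.
Every branch closed, so the premises entail the conclusion.

Yes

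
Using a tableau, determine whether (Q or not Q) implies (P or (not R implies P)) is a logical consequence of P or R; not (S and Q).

Initial set: {(P or R); not (S and Q); not ((Q or not Q) implies (P or (not R implies P)))}.
not ((Q or not Q) implies (P or (not R implies P))): α-rule — add (Q or not Q), not (P or (not R implies P)).
not (P or (not R implies P)): α-rule — add not P, not (not R implies P).
not (not R implies P): α-rule — add not R, not P.
(P or R): β-rule — branch into P  //  R.
  branch 1 (add P):
    × closes — contains both P and not P.
  branch 2 (add R):
    × closes — contains both R and not R.
All 2 branches close.
Every branch closed, so the premises entail the conclusion.

Yes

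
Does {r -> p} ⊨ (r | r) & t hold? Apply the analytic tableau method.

No

Initial set: {(r -> p); ~((r | r) & t)}.
(r -> p): β-rule — branch into ~r  //  p.
  branch 1 (add ~r):
    ~((r | r) & t): β-rule — branch into ~(r | r)  //  ~t.
      branch 1.1 (add ~(r | r)):
        ~(r | r): α-rule — add ~r, ~r.
        ○ open, literals {r=0}.
      branch 1.2 (add ~t):
        ○ open, literals {r=0, t=0}.
  branch 2 (add p):
    ~((r | r) & t): β-rule — branch into ~(r | r)  //  ~t.
      branch 2.1 (add ~(r | r)):
        ~(r | r): α-rule — add ~r, ~r.
        ○ open, literals {p=1, r=0}.
      branch 2.2 (add ~t):
        ○ open, literals {p=1, t=0}.
0 branches closed, 4 open.
An open branch gives a countermodel: r=0 (unmentioned atoms arbitrary); the premises hold there but the conclusion fails.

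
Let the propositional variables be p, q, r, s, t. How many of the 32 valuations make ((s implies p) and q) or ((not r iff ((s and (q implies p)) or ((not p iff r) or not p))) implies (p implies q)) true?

26

Initial set: {(((s implies p) and q) or ((not r iff ((s and (q implies p)) or ((not p iff r) or not p))) implies (p implies q)))}.
(((s implies p) and q) or ((not r iff ((s and (q implies p)) or ((not p iff r) or not p))) implies (p implies q))): β-rule — branch into ((s implies p) and q)  //  ((not r iff ((s and (q implies p)) or ((not p iff r) or not p))) implies (p implies q)).
  branch 1 (add ((s implies p) and q)):
    ((s implies p) and q): α-rule — add (s implies p), q.
    (s implies p): β-rule — branch into not s  //  p.
      branch 1.1 (add not s):
        ○ open, literals {q=T, s=F}.
      branch 1.2 (add p):
        ○ open, literals {p=T, q=T}.
  branch 2 (add ((not r iff ((s and (q implies p)) or ((not p iff r) or not p))) implies (p implies q))):
    ((not r iff ((s and (q implies p)) or ((not p iff r) or not p))) implies (p implies q)): β-rule — branch into not (not r iff ((s and (q implies p)) or ((not p iff r) or not p)))  //  (p implies q).
      branch 2.1 (add not (not r iff ((s and (q implies p)) or ((not p iff r) or not p)))):
        not (not r iff ((s and (q implies p)) or ((not p iff r) or not p))): β-rule — branch into not r, not ((s and (q implies p)) or ((not p iff r) or not p))  //  not not r, ((s and (q implies p)) or ((not p iff r) or not p)).
          branch 2.1.1 (add not r, not ((s and (q implies p)) or ((not p iff r) or not p))):
            not ((s and (q implies p)) or ((not p iff r) or not p)): α-rule — add not (s and (q implies p)), not ((not p iff r) or not p).
            not ((not p iff r) or not p): α-rule — add not (not p iff r), not not p.
            not (s and (q implies p)): β-rule — branch into not s  //  not (q implies p).
              branch 2.1.1.1 (add not s):
                not (not p iff r): β-rule — branch into not p, not r  //  not not p, r.
                  branch 2.1.1.1.1 (add not p, not r):
                    × closes — contains both p and not p.
                  branch 2.1.1.1.2 (add not not p, r):
                    × closes — contains both r and not r.
              branch 2.1.1.2 (add not (q implies p)):
                not (q implies p): α-rule — add q, not p.
                × closes — contains both p and not p.
          branch 2.1.2 (add not not r, ((s and (q implies p)) or ((not p iff r) or not p))):
            ((s and (q implies p)) or ((not p iff r) or not p)): β-rule — branch into (s and (q implies p))  //  ((not p iff r) or not p).
              branch 2.1.2.1 (add (s and (q implies p))):
                (s and (q implies p)): α-rule — add s, (q implies p).
                (q implies p): β-rule — branch into not q  //  p.
                  branch 2.1.2.1.1 (add not q):
                    ○ open, literals {q=F, r=T, s=T}.
                  branch 2.1.2.1.2 (add p):
                    ○ open, literals {p=T, r=T, s=T}.
              branch 2.1.2.2 (add ((not p iff r) or not p)):
                ((not p iff r) or not p): β-rule — branch into (not p iff r)  //  not p.
                  branch 2.1.2.2.1 (add (not p iff r)):
                    (not p iff r): β-rule — branch into not p, r  //  not not p, not r.
                      branch 2.1.2.2.1.1 (add not p, r):
                        ○ open, literals {p=F, r=T}.
                      branch 2.1.2.2.1.2 (add not not p, not r):
                        × closes — contains both r and not r.
                  branch 2.1.2.2.2 (add not p):
                    ○ open, literals {p=F, r=T}.
      branch 2.2 (add (p implies q)):
        (p implies q): β-rule — branch into not p  //  q.
          branch 2.2.1 (add not p):
            ○ open, literals {p=F}.
          branch 2.2.2 (add q):
            ○ open, literals {q=T}.
4 branches closed, 8 open.
Each open branch fixes some atoms; the unmentioned ones are free. Counting distinct full assignments: branch {q=T, s=F} (p, r, t) contributes 8 new; branch {p=T, q=T} (r, s, t) contributes 4 new; branch {q=F, r=T, s=T} (p, t) contributes 4 new; branch {p=T, r=T, s=T} (q, t) contributes 0 new; branch {p=F, r=T} (q, s, t) contributes 4 new; branch {p=F, r=T} (q, s, t) contributes 0 new; branch {p=F} (q, r, s, t) contributes 6 new; branch {q=T} (p, r, s, t) contributes 0 new. Total: 26.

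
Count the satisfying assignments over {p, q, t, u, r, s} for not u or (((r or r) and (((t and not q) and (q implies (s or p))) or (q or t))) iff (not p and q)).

52

Initial set: {(not u or (((r or r) and (((t and not q) and (q implies (s or p))) or (q or t))) iff (not p and q)))}.
(not u or (((r or r) and (((t and not q) and (q implies (s or p))) or (q or t))) iff (not p and q))): β-rule — branch into not u  //  (((r or r) and (((t and not q) and (q implies (s or p))) or (q or t))) iff (not p and q)).
  branch 1 (add not u):
    ○ open, literals {u=0}.
  branch 2 (add (((r or r) and (((t and not q) and (q implies (s or p))) or (q or t))) iff (not p and q))):
    (((r or r) and (((t and not q) and (q implies (s or p))) or (q or t))) iff (not p and q)): β-rule — branch into ((r or r) and (((t and not q) and (q implies (s or p))) or (q or t))), (not p and q)  //  not ((r or r) and (((t and not q) and (q implies (s or p))) or (q or t))), not (not p and q).
      branch 2.1 (add ((r or r) and (((t and not q) and (q implies (s or p))) or (q or t))), (not p and q)):
        ((r or r) and (((t and not q) and (q implies (s or p))) or (q or t))): α-rule — add (r or r), (((t and not q) and (q implies (s or p))) or (q or t)).
        (not p and q): α-rule — add not p, q.
        (r or r): β-rule — branch into r  //  r.
          branch 2.1.1 (add r):
            (((t and not q) and (q implies (s or p))) or (q or t)): β-rule — branch into ((t and not q) and (q implies (s or p)))  //  (q or t).
              branch 2.1.1.1 (add ((t and not q) and (q implies (s or p)))):
                ((t and not q) and (q implies (s or p))): α-rule — add (t and not q), (q implies (s or p)).
                (t and not q): α-rule — add t, not q.
                × closes — contains both q and not q.
              branch 2.1.1.2 (add (q or t)):
                (q or t): β-rule — branch into q  //  t.
                  branch 2.1.1.2.1 (add q):
                    ○ open, literals {p=0, q=1, r=1}.
                  branch 2.1.1.2.2 (add t):
                    ○ open, literals {p=0, q=1, r=1, t=1}.
          branch 2.1.2 (add r):
            (((t and not q) and (q implies (s or p))) or (q or t)): β-rule — branch into ((t and not q) and (q implies (s or p)))  //  (q or t).
              branch 2.1.2.1 (add ((t and not q) and (q implies (s or p)))):
                ((t and not q) and (q implies (s or p))): α-rule — add (t and not q), (q implies (s or p)).
                (t and not q): α-rule — add t, not q.
                × closes — contains both q and not q.
              branch 2.1.2.2 (add (q or t)):
                (q or t): β-rule — branch into q  //  t.
                  branch 2.1.2.2.1 (add q):
                    ○ open, literals {p=0, q=1, r=1}.
                  branch 2.1.2.2.2 (add t):
                    ○ open, literals {p=0, q=1, r=1, t=1}.
      branch 2.2 (add not ((r or r) and (((t and not q) and (q implies (s or p))) or (q or t))), not (not p and q)):
        not ((r or r) and (((t and not q) and (q implies (s or p))) or (q or t))): β-rule — branch into not (r or r)  //  not (((t and not q) and (q implies (s or p))) or (q or t)).
          branch 2.2.1 (add not (r or r)):
            not (r or r): α-rule — add not r, not r.
            not (not p and q): β-rule — branch into not not p  //  not q.
              branch 2.2.1.1 (add not not p):
                ○ open, literals {p=1, r=0}.
              branch 2.2.1.2 (add not q):
                ○ open, literals {q=0, r=0}.
          branch 2.2.2 (add not (((t and not q) and (q implies (s or p))) or (q or t))):
            not (((t and not q) and (q implies (s or p))) or (q or t)): α-rule — add not ((t and not q) and (q implies (s or p))), not (q or t).
            not (q or t): α-rule — add not q, not t.
            not (not p and q): β-rule — branch into not not p  //  not q.
              branch 2.2.2.1 (add not not p):
                not ((t and not q) and (q implies (s or p))): β-rule — branch into not (t and not q)  //  not (q implies (s or p)).
                  branch 2.2.2.1.1 (add not (t and not q)):
                    not (t and not q): β-rule — branch into not t  //  not not q.
                      branch 2.2.2.1.1.1 (add not t):
                        ○ open, literals {p=1, q=0, t=0}.
                      branch 2.2.2.1.1.2 (add not not q):
                        × closes — contains both q and not q.
                  branch 2.2.2.1.2 (add not (q implies (s or p))):
                    not (q implies (s or p)): α-rule — add q, not (s or p).
                    × closes — contains both q and not q.
              branch 2.2.2.2 (add not q):
                not ((t and not q) and (q implies (s or p))): β-rule — branch into not (t and not q)  //  not (q implies (s or p)).
                  branch 2.2.2.2.1 (add not (t and not q)):
                    not (t and not q): β-rule — branch into not t  //  not not q.
                      branch 2.2.2.2.1.1 (add not t):
                        ○ open, literals {q=0, t=0}.
                      branch 2.2.2.2.1.2 (add not not q):
                        × closes — contains both q and not q.
                  branch 2.2.2.2.2 (add not (q implies (s or p))):
                    not (q implies (s or p)): α-rule — add q, not (s or p).
                    × closes — contains both q and not q.
6 branches closed, 9 open.
Each open branch fixes some atoms; the unmentioned ones are free. Counting distinct full assignments: branch {u=0} (p, q, t, r, s) contributes 32 new; branch {p=0, q=1, r=1} (t, u, s) contributes 4 new; branch {p=0, q=1, r=1, t=1} (u, s) contributes 0 new; branch {p=0, q=1, r=1} (t, u, s) contributes 0 new; branch {p=0, q=1, r=1, t=1} (u, s) contributes 0 new; branch {p=1, r=0} (q, t, u, s) contributes 8 new; branch {q=0, r=0} (p, t, u, s) contributes 4 new; branch {p=1, q=0, t=0} (u, r, s) contributes 2 new; branch {q=0, t=0} (p, u, r, s) contributes 2 new. Total: 52.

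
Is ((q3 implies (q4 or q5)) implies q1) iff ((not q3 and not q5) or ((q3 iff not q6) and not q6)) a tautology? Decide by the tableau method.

Not valid

Assume the negation and expand:
Initial set: {F (((q3 implies (q4 or q5)) implies q1) iff ((not q3 and not q5) or ((q3 iff not q6) and not q6)))}.
F (((q3 implies (q4 or q5)) implies q1) iff ((not q3 and not q5) or ((q3 iff not q6) and not q6))): β-rule — branch into T ((q3 implies (q4 or q5)) implies q1), F ((not q3 and not q5) or ((q3 iff not q6) and not q6))  //  F ((q3 implies (q4 or q5)) implies q1), T ((not q3 and not q5) or ((q3 iff not q6) and not q6)).
  branch 1 (add T ((q3 implies (q4 or q5)) implies q1), F ((not q3 and not q5) or ((q3 iff not q6) and not q6))):
    F ((not q3 and not q5) or ((q3 iff not q6) and not q6)): α-rule — add F (not q3 and not q5), F ((q3 iff not q6) and not q6).
    T ((q3 implies (q4 or q5)) implies q1): β-rule — branch into F (q3 implies (q4 or q5))  //  T q1.
      branch 1.1 (add F (q3 implies (q4 or q5))):
        F (q3 implies (q4 or q5)): α-rule — add T q3, F (q4 or q5).
        F (q4 or q5): α-rule — add F q4, F q5.
        F (not q3 and not q5): β-rule — branch into F not q3  //  F not q5.
          branch 1.1.1 (add F not q3):
            F ((q3 iff not q6) and not q6): β-rule — branch into F (q3 iff not q6)  //  F not q6.
              branch 1.1.1.1 (add F (q3 iff not q6)):
                F (q3 iff not q6): β-rule — branch into T q3, F not q6  //  F q3, T not q6.
                  branch 1.1.1.1.1 (add T q3, F not q6):
                    ○ open, literals {q3=true, q4=false, q5=false, q6=true}.
                  branch 1.1.1.1.2 (add F q3, T not q6):
                    × closes — contains both q3 and not q3.
              branch 1.1.1.2 (add F not q6):
                ○ open, literals {q3=true, q4=false, q5=false, q6=true}.
          branch 1.1.2 (add F not q5):
            × closes — contains both q5 and not q5.
      branch 1.2 (add T q1):
        F (not q3 and not q5): β-rule — branch into F not q3  //  F not q5.
          branch 1.2.1 (add F not q3):
            F ((q3 iff not q6) and not q6): β-rule — branch into F (q3 iff not q6)  //  F not q6.
              branch 1.2.1.1 (add F (q3 iff not q6)):
                F (q3 iff not q6): β-rule — branch into T q3, F not q6  //  F q3, T not q6.
                  branch 1.2.1.1.1 (add T q3, F not q6):
                    ○ open, literals {q1=true, q3=true, q6=true}.
                  branch 1.2.1.1.2 (add F q3, T not q6):
                    × closes — contains both q3 and not q3.
              branch 1.2.1.2 (add F not q6):
                ○ open, literals {q1=true, q3=true, q6=true}.
          branch 1.2.2 (add F not q5):
            F ((q3 iff not q6) and not q6): β-rule — branch into F (q3 iff not q6)  //  F not q6.
              branch 1.2.2.1 (add F (q3 iff not q6)):
                F (q3 iff not q6): β-rule — branch into T q3, F not q6  //  F q3, T not q6.
                  branch 1.2.2.1.1 (add T q3, F not q6):
                    ○ open, literals {q1=true, q3=true, q5=true, q6=true}.
                  branch 1.2.2.1.2 (add F q3, T not q6):
                    ○ open, literals {q1=true, q3=false, q5=true, q6=false}.
              branch 1.2.2.2 (add F not q6):
                ○ open, literals {q1=true, q5=true, q6=true}.
  branch 2 (add F ((q3 implies (q4 or q5)) implies q1), T ((not q3 and not q5) or ((q3 iff not q6) and not q6))):
    F ((q3 implies (q4 or q5)) implies q1): α-rule — add T (q3 implies (q4 or q5)), F q1.
    T ((not q3 and not q5) or ((q3 iff not q6) and not q6)): β-rule — branch into T (not q3 and not q5)  //  T ((q3 iff not q6) and not q6).
      branch 2.1 (add T (not q3 and not q5)):
        T (not q3 and not q5): α-rule — add T not q3, T not q5.
        T (q3 implies (q4 or q5)): β-rule — branch into F q3  //  T (q4 or q5).
          branch 2.1.1 (add F q3):
            ○ open, literals {q1=false, q3=false, q5=false}.
          branch 2.1.2 (add T (q4 or q5)):
            T (q4 or q5): β-rule — branch into T q4  //  T q5.
              branch 2.1.2.1 (add T q4):
                ○ open, literals {q1=false, q3=false, q4=true, q5=false}.
              branch 2.1.2.2 (add T q5):
                × closes — contains both q5 and not q5.
      branch 2.2 (add T ((q3 iff not q6) and not q6)):
        T ((q3 iff not q6) and not q6): α-rule — add T (q3 iff not q6), T not q6.
        T (q3 implies (q4 or q5)): β-rule — branch into F q3  //  T (q4 or q5).
          branch 2.2.1 (add F q3):
            T (q3 iff not q6): β-rule — branch into T q3, T not q6  //  F q3, F not q6.
              branch 2.2.1.1 (add T q3, T not q6):
                × closes — contains both q3 and not q3.
              branch 2.2.1.2 (add F q3, F not q6):
                × closes — contains both q6 and not q6.
          branch 2.2.2 (add T (q4 or q5)):
            T (q3 iff not q6): β-rule — branch into T q3, T not q6  //  F q3, F not q6.
              branch 2.2.2.1 (add T q3, T not q6):
                T (q4 or q5): β-rule — branch into T q4  //  T q5.
                  branch 2.2.2.1.1 (add T q4):
                    ○ open, literals {q1=false, q3=true, q4=true, q6=false}.
                  branch 2.2.2.1.2 (add T q5):
                    ○ open, literals {q1=false, q3=true, q5=true, q6=false}.
              branch 2.2.2.2 (add F q3, F not q6):
                × closes — contains both q6 and not q6.
7 branches closed, 11 open.
An open branch gives a countermodel: q3=true, q4=false, q5=false, q6=true (unmentioned atoms arbitrary); under it the original formula is false.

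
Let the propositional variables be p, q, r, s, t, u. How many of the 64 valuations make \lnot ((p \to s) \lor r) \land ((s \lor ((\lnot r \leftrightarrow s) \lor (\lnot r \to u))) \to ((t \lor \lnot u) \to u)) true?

Initial set: {(\lnot ((p \to s) \lor r) \land ((s \lor ((\lnot r \leftrightarrow s) \lor (\lnot r \to u))) \to ((t \lor \lnot u) \to u)))}.
(\lnot ((p \to s) \lor r) \land ((s \lor ((\lnot r \leftrightarrow s) \lor (\lnot r \to u))) \to ((t \lor \lnot u) \to u))): α-rule — add \lnot ((p \to s) \lor r), ((s \lor ((\lnot r \leftrightarrow s) \lor (\lnot r \to u))) \to ((t \lor \lnot u) \to u)).
\lnot ((p \to s) \lor r): α-rule — add \lnot (p \to s), \lnot r.
\lnot (p \to s): α-rule — add p, \lnot s.
((s \lor ((\lnot r \leftrightarrow s) \lor (\lnot r \to u))) \to ((t \lor \lnot u) \to u)): β-rule — branch into \lnot (s \lor ((\lnot r \leftrightarrow s) \lor (\lnot r \to u)))  //  ((t \lor \lnot u) \to u).
  branch 1 (add \lnot (s \lor ((\lnot r \leftrightarrow s) \lor (\lnot r \to u)))):
    \lnot (s \lor ((\lnot r \leftrightarrow s) \lor (\lnot r \to u))): α-rule — add \lnot s, \lnot ((\lnot r \leftrightarrow s) \lor (\lnot r \to u)).
    \lnot ((\lnot r \leftrightarrow s) \lor (\lnot r \to u)): α-rule — add \lnot (\lnot r \leftrightarrow s), \lnot (\lnot r \to u).
    \lnot (\lnot r \to u): α-rule — add \lnot r, \lnot u.
    \lnot (\lnot r \leftrightarrow s): β-rule — branch into \lnot r, \lnot s  //  \lnot \lnot r, s.
      branch 1.1 (add \lnot r, \lnot s):
        ○ open, literals {p=T, r=F, s=F, u=F}.
      branch 1.2 (add \lnot \lnot r, s):
        × closes — contains both r and \lnot r.
  branch 2 (add ((t \lor \lnot u) \to u)):
    ((t \lor \lnot u) \to u): β-rule — branch into \lnot (t \lor \lnot u)  //  u.
      branch 2.1 (add \lnot (t \lor \lnot u)):
        \lnot (t \lor \lnot u): α-rule — add \lnot t, \lnot \lnot u.
        ○ open, literals {p=T, r=F, s=F, t=F, u=T}.
      branch 2.2 (add u):
        ○ open, literals {p=T, r=F, s=F, u=T}.
1 branch closed, 3 open.
Each open branch fixes some atoms; the unmentioned ones are free. Counting distinct full assignments: branch {p=T, r=F, s=F, u=F} (q, t) contributes 4 new; branch {p=T, r=F, s=F, t=F, u=T} (q) contributes 2 new; branch {p=T, r=F, s=F, u=T} (q, t) contributes 2 new. Total: 8.

8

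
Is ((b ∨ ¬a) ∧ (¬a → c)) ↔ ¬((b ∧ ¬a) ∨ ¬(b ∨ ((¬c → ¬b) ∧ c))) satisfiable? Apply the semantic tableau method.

Satisfiable

Initial set: {T (((b ∨ ¬a) ∧ (¬a → c)) ↔ ¬((b ∧ ¬a) ∨ ¬(b ∨ ((¬c → ¬b) ∧ c))))}.
T (((b ∨ ¬a) ∧ (¬a → c)) ↔ ¬((b ∧ ¬a) ∨ ¬(b ∨ ((¬c → ¬b) ∧ c)))): β-rule — branch into T ((b ∨ ¬a) ∧ (¬a → c)), T ¬((b ∧ ¬a) ∨ ¬(b ∨ ((¬c → ¬b) ∧ c)))  //  F ((b ∨ ¬a) ∧ (¬a → c)), F ¬((b ∧ ¬a) ∨ ¬(b ∨ ((¬c → ¬b) ∧ c))).
  branch 1 (add T ((b ∨ ¬a) ∧ (¬a → c)), T ¬((b ∧ ¬a) ∨ ¬(b ∨ ((¬c → ¬b) ∧ c)))):
    T ((b ∨ ¬a) ∧ (¬a → c)): α-rule — add T (b ∨ ¬a), T (¬a → c).
    T ¬((b ∧ ¬a) ∨ ¬(b ∨ ((¬c → ¬b) ∧ c))): α-rule — add F (b ∧ ¬a), F ¬(b ∨ ((¬c → ¬b) ∧ c)).
    T (b ∨ ¬a): β-rule — branch into T b  //  T ¬a.
      branch 1.1 (add T b):
        T (¬a → c): β-rule — branch into F ¬a  //  T c.
          branch 1.1.1 (add F ¬a):
            F (b ∧ ¬a): β-rule — branch into F b  //  F ¬a.
              branch 1.1.1.1 (add F b):
                × closes — contains both b and ¬b.
              branch 1.1.1.2 (add F ¬a):
                F ¬(b ∨ ((¬c → ¬b) ∧ c)): β-rule — branch into T b  //  T ((¬c → ¬b) ∧ c).
                  branch 1.1.1.2.1 (add T b):
                    ○ open, literals {a=true, b=true}.
                  branch 1.1.1.2.2 (add T ((¬c → ¬b) ∧ c)):
                    T ((¬c → ¬b) ∧ c): α-rule — add T (¬c → ¬b), T c.
                    T (¬c → ¬b): β-rule — branch into F ¬c  //  T ¬b.
                      branch 1.1.1.2.2.1 (add F ¬c):
                        ○ open, literals {a=true, b=true, c=true}.
                      branch 1.1.1.2.2.2 (add T ¬b):
                        × closes — contains both b and ¬b.
          branch 1.1.2 (add T c):
            F (b ∧ ¬a): β-rule — branch into F b  //  F ¬a.
              branch 1.1.2.1 (add F b):
                × closes — contains both b and ¬b.
              branch 1.1.2.2 (add F ¬a):
                F ¬(b ∨ ((¬c → ¬b) ∧ c)): β-rule — branch into T b  //  T ((¬c → ¬b) ∧ c).
                  branch 1.1.2.2.1 (add T b):
                    ○ open, literals {a=true, b=true, c=true}.
                  branch 1.1.2.2.2 (add T ((¬c → ¬b) ∧ c)):
                    T ((¬c → ¬b) ∧ c): α-rule — add T (¬c → ¬b), T c.
                    T (¬c → ¬b): β-rule — branch into F ¬c  //  T ¬b.
                      branch 1.1.2.2.2.1 (add F ¬c):
                        ○ open, literals {a=true, b=true, c=true}.
                      branch 1.1.2.2.2.2 (add T ¬b):
                        × closes — contains both b and ¬b.
      branch 1.2 (add T ¬a):
        T (¬a → c): β-rule — branch into F ¬a  //  T c.
          branch 1.2.1 (add F ¬a):
            × closes — contains both a and ¬a.
          branch 1.2.2 (add T c):
            F (b ∧ ¬a): β-rule — branch into F b  //  F ¬a.
              branch 1.2.2.1 (add F b):
                F ¬(b ∨ ((¬c → ¬b) ∧ c)): β-rule — branch into T b  //  T ((¬c → ¬b) ∧ c).
                  branch 1.2.2.1.1 (add T b):
                    × closes — contains both b and ¬b.
                  branch 1.2.2.1.2 (add T ((¬c → ¬b) ∧ c)):
                    T ((¬c → ¬b) ∧ c): α-rule — add T (¬c → ¬b), T c.
                    T (¬c → ¬b): β-rule — branch into F ¬c  //  T ¬b.
                      branch 1.2.2.1.2.1 (add F ¬c):
                        ○ open, literals {a=false, b=false, c=true}.
                      branch 1.2.2.1.2.2 (add T ¬b):
                        ○ open, literals {a=false, b=false, c=true}.
              branch 1.2.2.2 (add F ¬a):
                × closes — contains both a and ¬a.
  branch 2 (add F ((b ∨ ¬a) ∧ (¬a → c)), F ¬((b ∧ ¬a) ∨ ¬(b ∨ ((¬c → ¬b) ∧ c)))):
    F ((b ∨ ¬a) ∧ (¬a → c)): β-rule — branch into F (b ∨ ¬a)  //  F (¬a → c).
      branch 2.1 (add F (b ∨ ¬a)):
        F (b ∨ ¬a): α-rule — add F b, F ¬a.
        F ¬((b ∧ ¬a) ∨ ¬(b ∨ ((¬c → ¬b) ∧ c))): β-rule — branch into T (b ∧ ¬a)  //  T ¬(b ∨ ((¬c → ¬b) ∧ c)).
          branch 2.1.1 (add T (b ∧ ¬a)):
            T (b ∧ ¬a): α-rule — add T b, T ¬a.
            × closes — contains both b and ¬b.
          branch 2.1.2 (add T ¬(b ∨ ((¬c → ¬b) ∧ c))):
            T ¬(b ∨ ((¬c → ¬b) ∧ c)): α-rule — add F b, F ((¬c → ¬b) ∧ c).
            F ((¬c → ¬b) ∧ c): β-rule — branch into F (¬c → ¬b)  //  F c.
              branch 2.1.2.1 (add F (¬c → ¬b)):
                F (¬c → ¬b): α-rule — add T ¬c, F ¬b.
                × closes — contains both b and ¬b.
              branch 2.1.2.2 (add F c):
                ○ open, literals {a=true, b=false, c=false}.
      branch 2.2 (add F (¬a → c)):
        F (¬a → c): α-rule — add T ¬a, F c.
        F ¬((b ∧ ¬a) ∨ ¬(b ∨ ((¬c → ¬b) ∧ c))): β-rule — branch into T (b ∧ ¬a)  //  T ¬(b ∨ ((¬c → ¬b) ∧ c)).
          branch 2.2.1 (add T (b ∧ ¬a)):
            T (b ∧ ¬a): α-rule — add T b, T ¬a.
            ○ open, literals {a=false, b=true, c=false}.
          branch 2.2.2 (add T ¬(b ∨ ((¬c → ¬b) ∧ c))):
            T ¬(b ∨ ((¬c → ¬b) ∧ c)): α-rule — add F b, F ((¬c → ¬b) ∧ c).
            F ((¬c → ¬b) ∧ c): β-rule — branch into F (¬c → ¬b)  //  F c.
              branch 2.2.2.1 (add F (¬c → ¬b)):
                F (¬c → ¬b): α-rule — add T ¬c, F ¬b.
                × closes — contains both b and ¬b.
              branch 2.2.2.2 (add F c):
                ○ open, literals {a=false, b=false, c=false}.
10 branches closed, 9 open.
An open branch gives a satisfying assignment: a=true, b=true.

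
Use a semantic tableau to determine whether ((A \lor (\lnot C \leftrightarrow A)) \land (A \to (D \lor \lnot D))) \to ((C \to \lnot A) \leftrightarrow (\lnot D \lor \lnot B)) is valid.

Not valid

Assume the negation and expand:
Initial set: {\lnot (((A \lor (\lnot C \leftrightarrow A)) \land (A \to (D \lor \lnot D))) \to ((C \to \lnot A) \leftrightarrow (\lnot D \lor \lnot B)))}.
\lnot (((A \lor (\lnot C \leftrightarrow A)) \land (A \to (D \lor \lnot D))) \to ((C \to \lnot A) \leftrightarrow (\lnot D \lor \lnot B))): α-rule — add ((A \lor (\lnot C \leftrightarrow A)) \land (A \to (D \lor \lnot D))), \lnot ((C \to \lnot A) \leftrightarrow (\lnot D \lor \lnot B)).
((A \lor (\lnot C \leftrightarrow A)) \land (A \to (D \lor \lnot D))): α-rule — add (A \lor (\lnot C \leftrightarrow A)), (A \to (D \lor \lnot D)).
\lnot ((C \to \lnot A) \leftrightarrow (\lnot D \lor \lnot B)): β-rule — branch into (C \to \lnot A), \lnot (\lnot D \lor \lnot B)  //  \lnot (C \to \lnot A), (\lnot D \lor \lnot B).
  branch 1 (add (C \to \lnot A), \lnot (\lnot D \lor \lnot B)):
    \lnot (\lnot D \lor \lnot B): α-rule — add \lnot \lnot D, \lnot \lnot B.
    (A \lor (\lnot C \leftrightarrow A)): β-rule — branch into A  //  (\lnot C \leftrightarrow A).
      branch 1.1 (add A):
        (A \to (D \lor \lnot D)): β-rule — branch into \lnot A  //  (D \lor \lnot D).
          branch 1.1.1 (add \lnot A):
            × closes — contains both A and \lnot A.
          branch 1.1.2 (add (D \lor \lnot D)):
            (C \to \lnot A): β-rule — branch into \lnot C  //  \lnot A.
              branch 1.1.2.1 (add \lnot C):
                (D \lor \lnot D): β-rule — branch into D  //  \lnot D.
                  branch 1.1.2.1.1 (add D):
                    ○ open, literals {A=1, B=1, C=0, D=1}.
                  branch 1.1.2.1.2 (add \lnot D):
                    × closes — contains both D and \lnot D.
              branch 1.1.2.2 (add \lnot A):
                × closes — contains both A and \lnot A.
      branch 1.2 (add (\lnot C \leftrightarrow A)):
        (A \to (D \lor \lnot D)): β-rule — branch into \lnot A  //  (D \lor \lnot D).
          branch 1.2.1 (add \lnot A):
            (C \to \lnot A): β-rule — branch into \lnot C  //  \lnot A.
              branch 1.2.1.1 (add \lnot C):
                (\lnot C \leftrightarrow A): β-rule — branch into \lnot C, A  //  \lnot \lnot C, \lnot A.
                  branch 1.2.1.1.1 (add \lnot C, A):
                    × closes — contains both A and \lnot A.
                  branch 1.2.1.1.2 (add \lnot \lnot C, \lnot A):
                    × closes — contains both C and \lnot C.
              branch 1.2.1.2 (add \lnot A):
                (\lnot C \leftrightarrow A): β-rule — branch into \lnot C, A  //  \lnot \lnot C, \lnot A.
                  branch 1.2.1.2.1 (add \lnot C, A):
                    × closes — contains both A and \lnot A.
                  branch 1.2.1.2.2 (add \lnot \lnot C, \lnot A):
                    ○ open, literals {A=0, B=1, C=1, D=1}.
          branch 1.2.2 (add (D \lor \lnot D)):
            (C \to \lnot A): β-rule — branch into \lnot C  //  \lnot A.
              branch 1.2.2.1 (add \lnot C):
                (\lnot C \leftrightarrow A): β-rule — branch into \lnot C, A  //  \lnot \lnot C, \lnot A.
                  branch 1.2.2.1.1 (add \lnot C, A):
                    (D \lor \lnot D): β-rule — branch into D  //  \lnot D.
                      branch 1.2.2.1.1.1 (add D):
                        ○ open, literals {A=1, B=1, C=0, D=1}.
                      branch 1.2.2.1.1.2 (add \lnot D):
                        × closes — contains both D and \lnot D.
                  branch 1.2.2.1.2 (add \lnot \lnot C, \lnot A):
                    × closes — contains both C and \lnot C.
              branch 1.2.2.2 (add \lnot A):
                (\lnot C \leftrightarrow A): β-rule — branch into \lnot C, A  //  \lnot \lnot C, \lnot A.
                  branch 1.2.2.2.1 (add \lnot C, A):
                    × closes — contains both A and \lnot A.
                  branch 1.2.2.2.2 (add \lnot \lnot C, \lnot A):
                    (D \lor \lnot D): β-rule — branch into D  //  \lnot D.
                      branch 1.2.2.2.2.1 (add D):
                        ○ open, literals {A=0, B=1, C=1, D=1}.
                      branch 1.2.2.2.2.2 (add \lnot D):
                        × closes — contains both D and \lnot D.
  branch 2 (add \lnot (C \to \lnot A), (\lnot D \lor \lnot B)):
    \lnot (C \to \lnot A): α-rule — add C, \lnot \lnot A.
    (A \lor (\lnot C \leftrightarrow A)): β-rule — branch into A  //  (\lnot C \leftrightarrow A).
      branch 2.1 (add A):
        (A \to (D \lor \lnot D)): β-rule — branch into \lnot A  //  (D \lor \lnot D).
          branch 2.1.1 (add \lnot A):
            × closes — contains both A and \lnot A.
          branch 2.1.2 (add (D \lor \lnot D)):
            (\lnot D \lor \lnot B): β-rule — branch into \lnot D  //  \lnot B.
              branch 2.1.2.1 (add \lnot D):
                (D \lor \lnot D): β-rule — branch into D  //  \lnot D.
                  branch 2.1.2.1.1 (add D):
                    × closes — contains both D and \lnot D.
                  branch 2.1.2.1.2 (add \lnot D):
                    ○ open, literals {A=1, C=1, D=0}.
              branch 2.1.2.2 (add \lnot B):
                (D \lor \lnot D): β-rule — branch into D  //  \lnot D.
                  branch 2.1.2.2.1 (add D):
                    ○ open, literals {A=1, B=0, C=1, D=1}.
                  branch 2.1.2.2.2 (add \lnot D):
                    ○ open, literals {A=1, B=0, C=1, D=0}.
      branch 2.2 (add (\lnot C \leftrightarrow A)):
        (A \to (D \lor \lnot D)): β-rule — branch into \lnot A  //  (D \lor \lnot D).
          branch 2.2.1 (add \lnot A):
            × closes — contains both A and \lnot A.
          branch 2.2.2 (add (D \lor \lnot D)):
            (\lnot D \lor \lnot B): β-rule — branch into \lnot D  //  \lnot B.
              branch 2.2.2.1 (add \lnot D):
                (\lnot C \leftrightarrow A): β-rule — branch into \lnot C, A  //  \lnot \lnot C, \lnot A.
                  branch 2.2.2.1.1 (add \lnot C, A):
                    × closes — contains both C and \lnot C.
                  branch 2.2.2.1.2 (add \lnot \lnot C, \lnot A):
                    × closes — contains both A and \lnot A.
              branch 2.2.2.2 (add \lnot B):
                (\lnot C \leftrightarrow A): β-rule — branch into \lnot C, A  //  \lnot \lnot C, \lnot A.
                  branch 2.2.2.2.1 (add \lnot C, A):
                    × closes — contains both C and \lnot C.
                  branch 2.2.2.2.2 (add \lnot \lnot C, \lnot A):
                    × closes — contains both A and \lnot A.
17 branches closed, 7 open.
An open branch gives a countermodel: A=1, B=1, C=0, D=1 (unmentioned atoms arbitrary); under it the original formula is false.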